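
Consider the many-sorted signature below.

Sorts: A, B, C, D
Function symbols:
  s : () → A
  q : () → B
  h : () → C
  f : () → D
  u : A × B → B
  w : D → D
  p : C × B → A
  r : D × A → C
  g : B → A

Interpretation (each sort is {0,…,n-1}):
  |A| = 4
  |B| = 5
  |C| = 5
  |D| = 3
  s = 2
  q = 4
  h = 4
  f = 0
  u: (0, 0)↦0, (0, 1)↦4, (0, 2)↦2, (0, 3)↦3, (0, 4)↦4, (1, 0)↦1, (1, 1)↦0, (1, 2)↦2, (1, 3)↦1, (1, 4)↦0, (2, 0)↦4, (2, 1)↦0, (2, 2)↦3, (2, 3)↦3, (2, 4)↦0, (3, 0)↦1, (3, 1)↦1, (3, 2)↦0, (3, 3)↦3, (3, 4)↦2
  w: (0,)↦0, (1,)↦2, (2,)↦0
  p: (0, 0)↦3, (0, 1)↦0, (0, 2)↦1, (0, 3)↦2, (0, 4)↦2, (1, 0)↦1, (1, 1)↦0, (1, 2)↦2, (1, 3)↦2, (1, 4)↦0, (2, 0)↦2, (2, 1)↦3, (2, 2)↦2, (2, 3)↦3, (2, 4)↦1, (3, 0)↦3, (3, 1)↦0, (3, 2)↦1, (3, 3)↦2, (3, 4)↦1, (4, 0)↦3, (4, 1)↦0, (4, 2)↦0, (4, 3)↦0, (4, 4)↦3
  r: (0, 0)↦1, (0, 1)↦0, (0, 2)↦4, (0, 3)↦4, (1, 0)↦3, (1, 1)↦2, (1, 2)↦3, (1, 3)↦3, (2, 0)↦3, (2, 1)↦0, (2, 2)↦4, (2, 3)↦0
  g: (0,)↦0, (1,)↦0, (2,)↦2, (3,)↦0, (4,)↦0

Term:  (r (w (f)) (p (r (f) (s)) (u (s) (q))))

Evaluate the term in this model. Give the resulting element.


  f = 0
  (w (f)) = w(0,) = 0
  f = 0
  s = 2
  (r (f) (s)) = r(0, 2) = 4
  s = 2
  q = 4
  (u (s) (q)) = u(2, 4) = 0
  (p (r (f) (s)) (u (s) (q))) = p(4, 0) = 3
  (r (w (f)) (p (r (f) (s)) (u (s) (q)))) = r(0, 3) = 4

value = 4


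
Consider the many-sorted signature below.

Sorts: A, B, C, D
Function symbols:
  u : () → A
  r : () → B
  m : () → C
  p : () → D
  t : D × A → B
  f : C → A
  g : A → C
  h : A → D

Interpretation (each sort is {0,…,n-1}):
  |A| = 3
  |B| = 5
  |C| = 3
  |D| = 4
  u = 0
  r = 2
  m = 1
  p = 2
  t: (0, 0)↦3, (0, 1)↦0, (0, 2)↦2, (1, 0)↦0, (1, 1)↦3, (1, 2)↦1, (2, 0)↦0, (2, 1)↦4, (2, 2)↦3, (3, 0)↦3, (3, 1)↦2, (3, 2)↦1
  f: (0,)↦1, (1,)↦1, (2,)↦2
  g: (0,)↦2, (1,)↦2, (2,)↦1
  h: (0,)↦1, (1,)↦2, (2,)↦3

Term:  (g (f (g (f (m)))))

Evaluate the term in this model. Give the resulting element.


  m = 1
  (f (m)) = f(1,) = 1
  (g (f (m))) = g(1,) = 2
  (f (g (f (m)))) = f(2,) = 2
  (g (f (g (f (m))))) = g(2,) = 1

value = 1


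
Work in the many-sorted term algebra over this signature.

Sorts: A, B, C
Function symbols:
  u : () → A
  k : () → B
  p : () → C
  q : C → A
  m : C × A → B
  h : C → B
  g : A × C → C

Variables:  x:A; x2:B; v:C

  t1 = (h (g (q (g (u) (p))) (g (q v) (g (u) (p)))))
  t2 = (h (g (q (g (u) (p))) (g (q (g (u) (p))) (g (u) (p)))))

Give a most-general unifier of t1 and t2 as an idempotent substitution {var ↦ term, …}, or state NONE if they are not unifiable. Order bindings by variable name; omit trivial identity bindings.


{v ↦ (g (u) (p))}


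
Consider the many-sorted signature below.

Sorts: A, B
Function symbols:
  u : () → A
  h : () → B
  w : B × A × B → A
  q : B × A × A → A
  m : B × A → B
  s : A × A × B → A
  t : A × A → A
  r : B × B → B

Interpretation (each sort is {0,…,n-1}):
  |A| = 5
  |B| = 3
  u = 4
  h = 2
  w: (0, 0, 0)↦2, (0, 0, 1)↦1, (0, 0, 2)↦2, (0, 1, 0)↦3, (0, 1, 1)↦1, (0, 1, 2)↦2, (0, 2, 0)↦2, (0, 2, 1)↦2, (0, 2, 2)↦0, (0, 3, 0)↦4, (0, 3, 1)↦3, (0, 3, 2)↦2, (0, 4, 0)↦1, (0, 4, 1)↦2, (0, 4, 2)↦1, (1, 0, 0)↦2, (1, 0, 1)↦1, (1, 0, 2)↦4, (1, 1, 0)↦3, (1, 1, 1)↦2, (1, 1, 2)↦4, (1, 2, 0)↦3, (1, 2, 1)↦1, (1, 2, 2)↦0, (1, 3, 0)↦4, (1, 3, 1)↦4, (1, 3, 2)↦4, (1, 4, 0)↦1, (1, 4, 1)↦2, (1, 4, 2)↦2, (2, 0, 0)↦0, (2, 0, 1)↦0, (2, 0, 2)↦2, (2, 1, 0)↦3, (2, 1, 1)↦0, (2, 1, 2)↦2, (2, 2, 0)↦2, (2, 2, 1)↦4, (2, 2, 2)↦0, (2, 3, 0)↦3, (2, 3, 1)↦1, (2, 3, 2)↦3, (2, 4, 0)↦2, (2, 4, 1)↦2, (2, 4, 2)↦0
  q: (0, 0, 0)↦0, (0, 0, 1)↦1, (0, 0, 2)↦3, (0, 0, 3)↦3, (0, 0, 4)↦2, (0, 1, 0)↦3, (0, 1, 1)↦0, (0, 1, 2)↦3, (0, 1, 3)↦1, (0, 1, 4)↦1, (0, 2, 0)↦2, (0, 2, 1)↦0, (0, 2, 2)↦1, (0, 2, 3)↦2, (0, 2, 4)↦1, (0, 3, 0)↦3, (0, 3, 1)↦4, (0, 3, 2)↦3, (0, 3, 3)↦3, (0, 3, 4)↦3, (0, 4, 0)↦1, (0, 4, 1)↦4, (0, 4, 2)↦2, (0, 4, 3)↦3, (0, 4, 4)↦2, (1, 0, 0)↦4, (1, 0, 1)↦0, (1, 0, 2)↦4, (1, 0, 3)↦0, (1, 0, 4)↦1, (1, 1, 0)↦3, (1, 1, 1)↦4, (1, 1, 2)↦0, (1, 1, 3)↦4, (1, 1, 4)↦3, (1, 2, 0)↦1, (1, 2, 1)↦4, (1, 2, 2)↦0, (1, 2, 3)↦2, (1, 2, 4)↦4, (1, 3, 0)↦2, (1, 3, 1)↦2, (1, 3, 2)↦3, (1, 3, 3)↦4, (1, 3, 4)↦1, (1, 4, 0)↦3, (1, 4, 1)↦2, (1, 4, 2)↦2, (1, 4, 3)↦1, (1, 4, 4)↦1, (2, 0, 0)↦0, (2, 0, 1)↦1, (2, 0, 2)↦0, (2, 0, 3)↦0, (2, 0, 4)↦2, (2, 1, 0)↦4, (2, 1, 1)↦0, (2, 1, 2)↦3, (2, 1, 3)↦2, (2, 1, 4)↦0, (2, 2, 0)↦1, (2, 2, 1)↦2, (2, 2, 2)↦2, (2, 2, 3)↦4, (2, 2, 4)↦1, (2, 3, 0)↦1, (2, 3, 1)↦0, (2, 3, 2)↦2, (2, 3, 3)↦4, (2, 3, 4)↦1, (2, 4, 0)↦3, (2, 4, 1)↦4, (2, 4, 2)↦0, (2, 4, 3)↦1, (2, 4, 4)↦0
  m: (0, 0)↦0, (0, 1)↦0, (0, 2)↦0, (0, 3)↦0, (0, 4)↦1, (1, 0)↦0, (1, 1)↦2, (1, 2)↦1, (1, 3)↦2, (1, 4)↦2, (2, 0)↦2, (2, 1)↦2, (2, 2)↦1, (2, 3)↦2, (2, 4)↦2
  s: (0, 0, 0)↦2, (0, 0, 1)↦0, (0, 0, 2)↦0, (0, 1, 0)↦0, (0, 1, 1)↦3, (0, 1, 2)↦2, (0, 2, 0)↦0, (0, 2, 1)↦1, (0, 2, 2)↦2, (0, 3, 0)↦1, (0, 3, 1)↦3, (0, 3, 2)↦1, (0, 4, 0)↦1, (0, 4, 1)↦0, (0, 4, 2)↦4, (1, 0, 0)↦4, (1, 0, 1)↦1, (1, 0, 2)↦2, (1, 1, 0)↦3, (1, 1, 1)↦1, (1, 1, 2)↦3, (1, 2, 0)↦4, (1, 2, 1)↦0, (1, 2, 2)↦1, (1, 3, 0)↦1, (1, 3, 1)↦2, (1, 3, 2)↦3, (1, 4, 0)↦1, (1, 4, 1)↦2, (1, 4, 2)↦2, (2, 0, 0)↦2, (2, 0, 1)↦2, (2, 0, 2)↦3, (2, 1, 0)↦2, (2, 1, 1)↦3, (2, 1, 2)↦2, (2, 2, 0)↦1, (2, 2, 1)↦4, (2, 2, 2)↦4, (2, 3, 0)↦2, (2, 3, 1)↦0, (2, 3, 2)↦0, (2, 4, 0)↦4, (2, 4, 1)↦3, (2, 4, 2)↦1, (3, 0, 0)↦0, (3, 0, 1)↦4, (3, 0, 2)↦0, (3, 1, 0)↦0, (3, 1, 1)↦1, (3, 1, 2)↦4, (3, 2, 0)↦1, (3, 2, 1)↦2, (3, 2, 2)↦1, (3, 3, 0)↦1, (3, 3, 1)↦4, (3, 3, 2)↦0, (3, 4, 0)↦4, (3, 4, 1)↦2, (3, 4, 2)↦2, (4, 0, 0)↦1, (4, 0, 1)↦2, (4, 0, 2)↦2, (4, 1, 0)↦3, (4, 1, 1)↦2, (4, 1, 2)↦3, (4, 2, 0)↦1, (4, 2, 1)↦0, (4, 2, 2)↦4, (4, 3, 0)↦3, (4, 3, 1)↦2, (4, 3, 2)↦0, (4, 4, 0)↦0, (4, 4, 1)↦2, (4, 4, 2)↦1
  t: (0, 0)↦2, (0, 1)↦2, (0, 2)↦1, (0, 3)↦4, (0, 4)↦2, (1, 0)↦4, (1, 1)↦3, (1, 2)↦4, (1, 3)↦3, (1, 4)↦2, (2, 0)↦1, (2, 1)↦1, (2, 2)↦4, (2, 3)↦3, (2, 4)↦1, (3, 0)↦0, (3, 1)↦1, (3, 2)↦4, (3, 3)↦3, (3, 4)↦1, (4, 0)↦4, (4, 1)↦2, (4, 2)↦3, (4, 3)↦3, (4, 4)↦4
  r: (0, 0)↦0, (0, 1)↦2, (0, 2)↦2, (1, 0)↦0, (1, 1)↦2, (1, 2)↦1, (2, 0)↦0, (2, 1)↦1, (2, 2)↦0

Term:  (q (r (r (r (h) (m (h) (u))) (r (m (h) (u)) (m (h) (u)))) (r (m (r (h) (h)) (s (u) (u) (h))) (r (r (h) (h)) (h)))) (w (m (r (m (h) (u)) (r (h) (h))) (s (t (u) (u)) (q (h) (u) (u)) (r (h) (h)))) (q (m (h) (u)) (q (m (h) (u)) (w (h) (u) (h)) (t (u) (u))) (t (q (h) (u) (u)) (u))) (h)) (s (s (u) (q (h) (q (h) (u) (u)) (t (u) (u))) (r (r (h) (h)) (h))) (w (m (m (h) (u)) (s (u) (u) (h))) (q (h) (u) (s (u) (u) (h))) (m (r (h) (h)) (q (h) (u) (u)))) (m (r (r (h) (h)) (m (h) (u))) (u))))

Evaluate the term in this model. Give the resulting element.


value = 2

  h = 2
  h = 2
  u = 4
  (m (h) (u)) = m(2, 4) = 2
  (r (h) (m (h) (u))) = r(2, 2) = 0
  h = 2
  u = 4
  (m (h) (u)) = m(2, 4) = 2
  h = 2
  u = 4
  (m (h) (u)) = m(2, 4) = 2
  (r (m (h) (u)) (m (h) (u))) = r(2, 2) = 0
  (r (r (h) (m (h) (u))) (r (m (h) (u)) (m (h) (u)))) = r(0, 0) = 0
  h = 2
  h = 2
  (r (h) (h)) = r(2, 2) = 0
  u = 4
  u = 4
  h = 2
  (s (u) (u) (h)) = s(4, 4, 2) = 1
  (m (r (h) (h)) (s (u) (u) (h))) = m(0, 1) = 0
  h = 2
  h = 2
  (r (h) (h)) = r(2, 2) = 0
  h = 2
  (r (r (h) (h)) (h)) = r(0, 2) = 2
  (r (m (r (h) (h)) (s (u) (u) (h))) (r (r (h) (h)) (h))) = r(0, 2) = 2
  (r (r (r (h) (m (h) (u))) (r (m (h) (u)) (m (h) (u)))) (r (m (r (h) (h)) (s (u) (u) (h))) (r (r (h) (h)) (h)))) = r(0, 2) = 2
  h = 2
  u = 4
  (m (h) (u)) = m(2, 4) = 2
  h = 2
  h = 2
  (r (h) (h)) = r(2, 2) = 0
  (r (m (h) (u)) (r (h) (h))) = r(2, 0) = 0
  u = 4
  u = 4
  (t (u) (u)) = t(4, 4) = 4
  h = 2
  u = 4
  u = 4
  (q (h) (u) (u)) = q(2, 4, 4) = 0
  h = 2
  h = 2
  (r (h) (h)) = r(2, 2) = 0
  (s (t (u) (u)) (q (h) (u) (u)) (r (h) (h))) = s(4, 0, 0) = 1
  (m (r (m (h) (u)) (r (h) (h))) (s (t (u) (u)) (q (h) (u) (u)) (r (h) (h)))) = m(0, 1) = 0
  h = 2
  u = 4
  (m (h) (u)) = m(2, 4) = 2
  h = 2
  u = 4
  (m (h) (u)) = m(2, 4) = 2
  h = 2
  u = 4
  h = 2
  (w (h) (u) (h)) = w(2, 4, 2) = 0
  u = 4
  u = 4
  (t (u) (u)) = t(4, 4) = 4
  (q (m (h) (u)) (w (h) (u) (h)) (t (u) (u))) = q(2, 0, 4) = 2
  h = 2
  u = 4
  u = 4
  (q (h) (u) (u)) = q(2, 4, 4) = 0
  u = 4
  (t (q (h) (u) (u)) (u)) = t(0, 4) = 2
  (q (m (h) (u)) (q (m (h) (u)) (w (h) (u) (h)) (t (u) (u))) (t (q (h) (u) (u)) (u))) = q(2, 2, 2) = 2
  h = 2
  (w (m (r (m (h) (u)) (r (h) (h))) (s (t (u) (u)) (q (h) (u) (u)) (r (h) (h)))) (q (m (h) (u)) (q (m (h) (u)) (w (h) (u) (h)) (t (u) (u))) (t (q (h) (u) (u)) (u))) (h)) = w(0, 2, 2) = 0
  u = 4
  h = 2
  h = 2
  u = 4
  u = 4
  (q (h) (u) (u)) = q(2, 4, 4) = 0
  u = 4
  u = 4
  (t (u) (u)) = t(4, 4) = 4
  (q (h) (q (h) (u) (u)) (t (u) (u))) = q(2, 0, 4) = 2
  h = 2
  h = 2
  (r (h) (h)) = r(2, 2) = 0
  h = 2
  (r (r (h) (h)) (h)) = r(0, 2) = 2
  (s (u) (q (h) (q (h) (u) (u)) (t (u) (u))) (r (r (h) (h)) (h))) = s(4, 2, 2) = 4
  h = 2
  u = 4
  (m (h) (u)) = m(2, 4) = 2
  u = 4
  u = 4
  h = 2
  (s (u) (u) (h)) = s(4, 4, 2) = 1
  (m (m (h) (u)) (s (u) (u) (h))) = m(2, 1) = 2
  h = 2
  u = 4
  u = 4
  u = 4
  h = 2
  (s (u) (u) (h)) = s(4, 4, 2) = 1
  (q (h) (u) (s (u) (u) (h))) = q(2, 4, 1) = 4
  h = 2
  h = 2
  (r (h) (h)) = r(2, 2) = 0
  h = 2
  u = 4
  u = 4
  (q (h) (u) (u)) = q(2, 4, 4) = 0
  (m (r (h) (h)) (q (h) (u) (u))) = m(0, 0) = 0
  (w (m (m (h) (u)) (s (u) (u) (h))) (q (h) (u) (s (u) (u) (h))) (m (r (h) (h)) (q (h) (u) (u)))) = w(2, 4, 0) = 2
  h = 2
  h = 2
  (r (h) (h)) = r(2, 2) = 0
  h = 2
  u = 4
  (m (h) (u)) = m(2, 4) = 2
  (r (r (h) (h)) (m (h) (u))) = r(0, 2) = 2
  u = 4
  (m (r (r (h) (h)) (m (h) (u))) (u)) = m(2, 4) = 2
  (s (s (u) (q (h) (q (h) (u) (u)) (t (u) (u))) (r (r (h) (h)) (h))) (w (m (m (h) (u)) (s (u) (u) (h))) (q (h) (u) (s (u) (u) (h))) (m (r (h) (h)) (q (h) (u) (u)))) (m (r (r (h) (h)) (m (h) (u))) (u))) = s(4, 2, 2) = 4
  (q (r (r (r (h) (m (h) (u))) (r (m (h) (u)) (m (h) (u)))) (r (m (r (h) (h)) (s (u) (u) (h))) (r (r (h) (h)) (h)))) (w (m (r (m (h) (u)) (r (h) (h))) (s (t (u) (u)) (q (h) (u) (u)) (r (h) (h)))) (q (m (h) (u)) (q (m (h) (u)) (w (h) (u) (h)) (t (u) (u))) (t (q (h) (u) (u)) (u))) (h)) (s (s (u) (q (h) (q (h) (u) (u)) (t (u) (u))) (r (r (h) (h)) (h))) (w (m (m (h) (u)) (s (u) (u) (h))) (q (h) (u) (s (u) (u) (h))) (m (r (h) (h)) (q (h) (u) (u)))) (m (r (r (h) (h)) (m (h) (u))) (u)))) = q(2, 0, 4) = 2


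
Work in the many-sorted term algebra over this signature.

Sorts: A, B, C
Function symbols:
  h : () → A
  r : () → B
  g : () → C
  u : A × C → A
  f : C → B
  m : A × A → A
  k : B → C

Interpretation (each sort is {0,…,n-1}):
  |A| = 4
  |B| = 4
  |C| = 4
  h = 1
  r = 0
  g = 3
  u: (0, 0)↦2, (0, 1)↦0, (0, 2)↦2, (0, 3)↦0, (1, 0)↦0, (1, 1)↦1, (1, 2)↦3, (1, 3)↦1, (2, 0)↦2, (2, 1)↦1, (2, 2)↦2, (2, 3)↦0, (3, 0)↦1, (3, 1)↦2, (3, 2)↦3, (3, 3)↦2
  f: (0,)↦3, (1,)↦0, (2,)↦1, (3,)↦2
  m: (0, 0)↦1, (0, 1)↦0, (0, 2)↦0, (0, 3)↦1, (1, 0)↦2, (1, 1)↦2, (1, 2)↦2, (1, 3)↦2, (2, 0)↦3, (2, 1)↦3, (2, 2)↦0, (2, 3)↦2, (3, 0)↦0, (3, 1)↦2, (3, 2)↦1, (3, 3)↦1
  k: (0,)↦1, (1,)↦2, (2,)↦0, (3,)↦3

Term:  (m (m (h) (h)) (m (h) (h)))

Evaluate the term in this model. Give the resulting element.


  h = 1
  h = 1
  (m (h) (h)) = m(1, 1) = 2
  h = 1
  h = 1
  (m (h) (h)) = m(1, 1) = 2
  (m (m (h) (h)) (m (h) (h))) = m(2, 2) = 0

value = 0


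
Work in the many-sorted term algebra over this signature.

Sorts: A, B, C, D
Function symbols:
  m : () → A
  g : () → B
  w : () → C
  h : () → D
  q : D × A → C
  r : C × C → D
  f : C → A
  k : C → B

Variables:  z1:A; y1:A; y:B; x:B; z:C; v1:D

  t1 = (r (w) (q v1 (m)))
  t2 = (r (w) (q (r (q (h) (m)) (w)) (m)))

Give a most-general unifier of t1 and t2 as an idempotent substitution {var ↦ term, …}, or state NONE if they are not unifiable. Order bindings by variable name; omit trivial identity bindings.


{v1 ↦ (r (q (h) (m)) (w))}


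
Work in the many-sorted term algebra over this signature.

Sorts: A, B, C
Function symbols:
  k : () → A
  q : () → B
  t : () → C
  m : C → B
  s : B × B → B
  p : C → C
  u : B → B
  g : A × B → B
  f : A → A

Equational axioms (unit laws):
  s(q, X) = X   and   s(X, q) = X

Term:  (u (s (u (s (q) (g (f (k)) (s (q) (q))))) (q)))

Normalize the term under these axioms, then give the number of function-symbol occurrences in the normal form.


size = 6

1. (u (s (u (s (q) (g (f (k)) (s (q) (q))))) (q)))  →  (u (u (s (q) (g (f (k)) (s (q) (q))))))
2. (u (u (s (q) (g (f (k)) (s (q) (q))))))  →  (u (u (g (f (k)) (s (q) (q)))))
3. (u (u (g (f (k)) (s (q) (q)))))  →  (u (u (g (f (k)) (q))))
normal form: (u (u (g (f (k)) (q))))


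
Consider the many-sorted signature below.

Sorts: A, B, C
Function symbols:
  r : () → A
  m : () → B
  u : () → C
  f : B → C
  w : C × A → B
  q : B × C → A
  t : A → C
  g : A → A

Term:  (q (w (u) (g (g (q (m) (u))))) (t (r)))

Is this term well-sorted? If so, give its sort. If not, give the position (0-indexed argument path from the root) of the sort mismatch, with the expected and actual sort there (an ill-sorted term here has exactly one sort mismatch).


    (u) : C
          (m) : B
          (u) : C
        (q (m) (u)) : A
      (g (q (m) (u))) : A
    (g (g (q (m) (u)))) : A
  (w (u) (g (g (q (m) (u))))) : B
    (r) : A
  (t (r)) : C
(q (w (u) (g (g (q (m) (u))))) (t (r))) : A

well-sorted; sort = A


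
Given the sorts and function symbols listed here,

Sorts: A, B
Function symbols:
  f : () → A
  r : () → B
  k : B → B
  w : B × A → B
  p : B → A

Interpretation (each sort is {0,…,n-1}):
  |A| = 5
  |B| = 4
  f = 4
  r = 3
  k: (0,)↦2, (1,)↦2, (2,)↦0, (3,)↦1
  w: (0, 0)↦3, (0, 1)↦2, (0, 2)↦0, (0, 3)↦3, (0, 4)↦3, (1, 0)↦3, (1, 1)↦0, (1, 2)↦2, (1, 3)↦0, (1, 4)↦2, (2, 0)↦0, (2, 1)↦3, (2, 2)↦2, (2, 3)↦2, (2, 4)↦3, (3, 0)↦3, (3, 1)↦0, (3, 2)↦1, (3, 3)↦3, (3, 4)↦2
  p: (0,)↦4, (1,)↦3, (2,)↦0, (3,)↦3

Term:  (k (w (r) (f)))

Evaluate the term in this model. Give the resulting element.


value = 0

  r = 3
  f = 4
  (w (r) (f)) = w(3, 4) = 2
  (k (w (r) (f))) = k(2,) = 0


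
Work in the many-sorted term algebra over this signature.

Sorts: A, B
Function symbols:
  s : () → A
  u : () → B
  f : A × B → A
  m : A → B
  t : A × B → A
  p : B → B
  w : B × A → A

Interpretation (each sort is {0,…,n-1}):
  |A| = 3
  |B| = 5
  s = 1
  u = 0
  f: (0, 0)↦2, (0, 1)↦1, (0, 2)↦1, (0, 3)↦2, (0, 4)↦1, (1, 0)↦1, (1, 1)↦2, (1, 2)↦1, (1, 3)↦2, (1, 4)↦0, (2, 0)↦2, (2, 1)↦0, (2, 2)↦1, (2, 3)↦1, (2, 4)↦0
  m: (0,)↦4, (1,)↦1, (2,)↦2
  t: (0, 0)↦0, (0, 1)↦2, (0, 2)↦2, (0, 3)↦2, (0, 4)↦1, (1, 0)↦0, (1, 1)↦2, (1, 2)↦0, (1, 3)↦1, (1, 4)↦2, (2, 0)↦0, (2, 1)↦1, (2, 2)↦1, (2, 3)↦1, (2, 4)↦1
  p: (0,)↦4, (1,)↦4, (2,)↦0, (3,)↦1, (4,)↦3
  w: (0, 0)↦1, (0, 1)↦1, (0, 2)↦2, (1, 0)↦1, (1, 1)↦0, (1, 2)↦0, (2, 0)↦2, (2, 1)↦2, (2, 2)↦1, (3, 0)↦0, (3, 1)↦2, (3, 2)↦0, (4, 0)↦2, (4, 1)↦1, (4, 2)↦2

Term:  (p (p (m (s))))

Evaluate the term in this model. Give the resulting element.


value = 3

  s = 1
  (m (s)) = m(1,) = 1
  (p (m (s))) = p(1,) = 4
  (p (p (m (s)))) = p(4,) = 3


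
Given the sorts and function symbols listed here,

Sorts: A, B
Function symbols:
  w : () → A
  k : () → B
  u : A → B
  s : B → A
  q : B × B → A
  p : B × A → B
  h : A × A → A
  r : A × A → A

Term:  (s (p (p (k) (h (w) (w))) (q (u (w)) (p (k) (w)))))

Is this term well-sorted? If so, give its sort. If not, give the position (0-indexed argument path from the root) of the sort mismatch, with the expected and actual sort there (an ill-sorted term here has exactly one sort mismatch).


well-sorted; sort = A

      (k) : B
        (w) : A
        (w) : A
      (h (w) (w)) : A
    (p (k) (h (w) (w))) : B
        (w) : A
      (u (w)) : B
        (k) : B
        (w) : A
      (p (k) (w)) : B
    (q (u (w)) (p (k) (w))) : A
  (p (p (k) (h (w) (w))) (q (u (w)) (p (k) (w)))) : B
(s (p (p (k) (h (w) (w))) (q (u (w)) (p (k) (w))))) : A


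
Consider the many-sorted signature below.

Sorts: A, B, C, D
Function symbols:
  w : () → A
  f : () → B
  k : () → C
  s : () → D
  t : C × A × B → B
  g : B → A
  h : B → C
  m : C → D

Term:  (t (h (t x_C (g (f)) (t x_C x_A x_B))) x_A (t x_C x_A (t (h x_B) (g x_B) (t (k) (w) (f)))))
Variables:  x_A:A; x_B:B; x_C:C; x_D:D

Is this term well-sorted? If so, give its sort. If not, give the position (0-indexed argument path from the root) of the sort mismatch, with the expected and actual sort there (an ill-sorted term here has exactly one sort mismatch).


      x_C : C
        (f) : B
      (g (f)) : A
        x_C : C
        x_A : A
        x_B : B
      (t x_C x_A x_B) : B
    (t x_C (g (f)) (t x_C x_A x_B)) : B
  (h (t x_C (g (f)) (t x_C x_A x_B))) : C
  x_A : A
    x_C : C
    x_A : A
        x_B : B
      (h x_B) : C
        x_B : B
      (g x_B) : A
        (k) : C
        (w) : A
        (f) : B
      (t (k) (w) (f)) : B
    (t (h x_B) (g x_B) (t (k) (w) (f))) : B
  (t x_C x_A (t (h x_B) (g x_B) (t (k) (w) (f)))) : B
(t (h (t x_C (g (f)) (t x_C x_A x_B))) x_A (t x_C x_A (t (h x_B) (g x_B) (t (k) (w) (f))))) : B

well-sorted; sort = B


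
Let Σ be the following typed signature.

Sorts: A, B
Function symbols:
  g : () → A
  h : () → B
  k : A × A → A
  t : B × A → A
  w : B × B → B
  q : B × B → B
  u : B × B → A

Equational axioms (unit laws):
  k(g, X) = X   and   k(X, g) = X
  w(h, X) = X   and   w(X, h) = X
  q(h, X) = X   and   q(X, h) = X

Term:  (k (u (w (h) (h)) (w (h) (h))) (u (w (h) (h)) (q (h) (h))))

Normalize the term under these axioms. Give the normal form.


1. (k (u (w (h) (h)) (w (h) (h))) (u (w (h) (h)) (q (h) (h))))  →  (k (u (h) (w (h) (h))) (u (w (h) (h)) (q (h) (h))))
2. (k (u (h) (w (h) (h))) (u (w (h) (h)) (q (h) (h))))  →  (k (u (h) (h)) (u (w (h) (h)) (q (h) (h))))
3. (k (u (h) (h)) (u (w (h) (h)) (q (h) (h))))  →  (k (u (h) (h)) (u (h) (q (h) (h))))
4. (k (u (h) (h)) (u (h) (q (h) (h))))  →  (k (u (h) (h)) (u (h) (h)))

normal form = (k (u (h) (h)) (u (h) (h)))


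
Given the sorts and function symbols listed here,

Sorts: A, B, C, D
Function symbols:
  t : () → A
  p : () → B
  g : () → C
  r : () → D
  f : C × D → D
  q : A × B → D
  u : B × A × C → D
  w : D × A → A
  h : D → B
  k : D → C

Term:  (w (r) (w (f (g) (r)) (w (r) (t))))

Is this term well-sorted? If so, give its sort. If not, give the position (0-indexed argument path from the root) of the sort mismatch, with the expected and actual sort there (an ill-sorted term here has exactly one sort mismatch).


  (r) : D
      (g) : C
      (r) : D
    (f (g) (r)) : D
      (r) : D
      (t) : A
    (w (r) (t)) : A
  (w (f (g) (r)) (w (r) (t))) : A
(w (r) (w (f (g) (r)) (w (r) (t)))) : A

well-sorted; sort = A


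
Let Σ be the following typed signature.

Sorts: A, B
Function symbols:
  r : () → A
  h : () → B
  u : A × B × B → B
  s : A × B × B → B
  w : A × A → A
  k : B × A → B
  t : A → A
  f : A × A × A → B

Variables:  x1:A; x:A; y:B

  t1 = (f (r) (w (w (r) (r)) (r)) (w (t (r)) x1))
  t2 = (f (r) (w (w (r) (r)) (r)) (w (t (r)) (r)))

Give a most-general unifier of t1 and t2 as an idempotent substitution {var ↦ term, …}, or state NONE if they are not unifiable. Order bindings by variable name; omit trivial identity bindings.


{x1 ↦ (r)}


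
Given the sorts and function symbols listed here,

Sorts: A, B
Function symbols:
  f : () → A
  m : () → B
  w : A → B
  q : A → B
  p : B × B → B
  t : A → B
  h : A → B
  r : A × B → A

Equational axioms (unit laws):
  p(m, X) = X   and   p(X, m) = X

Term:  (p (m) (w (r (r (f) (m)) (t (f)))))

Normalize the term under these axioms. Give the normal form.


normal form = (w (r (r (f) (m)) (t (f))))

1. (p (m) (w (r (r (f) (m)) (t (f)))))  →  (w (r (r (f) (m)) (t (f))))


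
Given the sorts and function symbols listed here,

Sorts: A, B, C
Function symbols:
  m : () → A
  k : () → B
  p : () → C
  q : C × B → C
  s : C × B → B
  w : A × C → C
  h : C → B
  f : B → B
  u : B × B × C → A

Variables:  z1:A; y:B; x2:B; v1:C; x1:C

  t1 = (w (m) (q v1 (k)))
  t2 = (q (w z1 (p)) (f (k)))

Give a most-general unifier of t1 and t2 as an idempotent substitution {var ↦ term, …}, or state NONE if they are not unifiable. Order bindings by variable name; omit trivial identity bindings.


head clash or occurs-check failure — not unifiable

NONE (not unifiable)


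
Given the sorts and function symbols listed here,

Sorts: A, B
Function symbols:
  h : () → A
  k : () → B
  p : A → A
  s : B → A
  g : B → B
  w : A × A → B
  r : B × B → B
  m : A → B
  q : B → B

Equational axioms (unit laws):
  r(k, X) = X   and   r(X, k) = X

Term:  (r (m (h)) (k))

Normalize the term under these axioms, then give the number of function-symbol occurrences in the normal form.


size = 2

1. (r (m (h)) (k))  →  (m (h))
normal form: (m (h))


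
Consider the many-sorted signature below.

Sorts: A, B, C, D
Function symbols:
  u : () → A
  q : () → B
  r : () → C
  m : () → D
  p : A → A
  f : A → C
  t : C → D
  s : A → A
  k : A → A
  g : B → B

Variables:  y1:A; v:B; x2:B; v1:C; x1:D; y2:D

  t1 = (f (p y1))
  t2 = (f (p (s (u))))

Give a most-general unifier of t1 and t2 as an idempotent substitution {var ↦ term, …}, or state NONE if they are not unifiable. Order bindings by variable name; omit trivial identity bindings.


{y1 ↦ (s (u))}


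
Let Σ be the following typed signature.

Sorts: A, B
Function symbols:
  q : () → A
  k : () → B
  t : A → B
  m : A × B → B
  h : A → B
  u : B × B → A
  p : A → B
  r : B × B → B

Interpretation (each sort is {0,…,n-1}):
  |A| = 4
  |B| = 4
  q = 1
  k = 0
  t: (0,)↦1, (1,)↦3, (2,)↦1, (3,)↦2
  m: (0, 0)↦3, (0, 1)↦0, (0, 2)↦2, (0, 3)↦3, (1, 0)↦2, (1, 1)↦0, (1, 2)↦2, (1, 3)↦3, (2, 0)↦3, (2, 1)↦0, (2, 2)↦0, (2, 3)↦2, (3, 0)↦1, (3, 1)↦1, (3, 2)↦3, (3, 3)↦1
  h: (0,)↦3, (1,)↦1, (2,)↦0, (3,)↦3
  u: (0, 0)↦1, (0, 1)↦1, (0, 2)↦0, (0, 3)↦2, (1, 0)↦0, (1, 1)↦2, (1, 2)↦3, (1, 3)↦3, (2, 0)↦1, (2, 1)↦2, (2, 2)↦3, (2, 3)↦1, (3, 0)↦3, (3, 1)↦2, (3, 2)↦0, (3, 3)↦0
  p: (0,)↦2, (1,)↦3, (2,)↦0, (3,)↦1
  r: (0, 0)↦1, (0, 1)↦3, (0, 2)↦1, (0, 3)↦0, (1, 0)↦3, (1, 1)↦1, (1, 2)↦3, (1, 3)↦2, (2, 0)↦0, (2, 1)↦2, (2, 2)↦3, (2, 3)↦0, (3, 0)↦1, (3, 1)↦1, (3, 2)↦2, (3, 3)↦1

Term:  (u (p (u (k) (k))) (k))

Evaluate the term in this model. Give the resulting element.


value = 3

  k = 0
  k = 0
  (u (k) (k)) = u(0, 0) = 1
  (p (u (k) (k))) = p(1,) = 3
  k = 0
  (u (p (u (k) (k))) (k)) = u(3, 0) = 3


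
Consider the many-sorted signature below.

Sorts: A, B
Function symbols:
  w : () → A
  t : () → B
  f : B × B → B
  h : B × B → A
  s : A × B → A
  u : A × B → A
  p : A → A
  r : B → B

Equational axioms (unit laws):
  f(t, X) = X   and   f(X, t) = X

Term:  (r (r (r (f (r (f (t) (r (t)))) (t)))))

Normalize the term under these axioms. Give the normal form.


normal form = (r (r (r (r (r (t))))))

1. (r (r (r (f (r (f (t) (r (t)))) (t)))))  →  (r (r (r (r (f (t) (r (t)))))))
2. (r (r (r (r (f (t) (r (t)))))))  →  (r (r (r (r (r (t))))))


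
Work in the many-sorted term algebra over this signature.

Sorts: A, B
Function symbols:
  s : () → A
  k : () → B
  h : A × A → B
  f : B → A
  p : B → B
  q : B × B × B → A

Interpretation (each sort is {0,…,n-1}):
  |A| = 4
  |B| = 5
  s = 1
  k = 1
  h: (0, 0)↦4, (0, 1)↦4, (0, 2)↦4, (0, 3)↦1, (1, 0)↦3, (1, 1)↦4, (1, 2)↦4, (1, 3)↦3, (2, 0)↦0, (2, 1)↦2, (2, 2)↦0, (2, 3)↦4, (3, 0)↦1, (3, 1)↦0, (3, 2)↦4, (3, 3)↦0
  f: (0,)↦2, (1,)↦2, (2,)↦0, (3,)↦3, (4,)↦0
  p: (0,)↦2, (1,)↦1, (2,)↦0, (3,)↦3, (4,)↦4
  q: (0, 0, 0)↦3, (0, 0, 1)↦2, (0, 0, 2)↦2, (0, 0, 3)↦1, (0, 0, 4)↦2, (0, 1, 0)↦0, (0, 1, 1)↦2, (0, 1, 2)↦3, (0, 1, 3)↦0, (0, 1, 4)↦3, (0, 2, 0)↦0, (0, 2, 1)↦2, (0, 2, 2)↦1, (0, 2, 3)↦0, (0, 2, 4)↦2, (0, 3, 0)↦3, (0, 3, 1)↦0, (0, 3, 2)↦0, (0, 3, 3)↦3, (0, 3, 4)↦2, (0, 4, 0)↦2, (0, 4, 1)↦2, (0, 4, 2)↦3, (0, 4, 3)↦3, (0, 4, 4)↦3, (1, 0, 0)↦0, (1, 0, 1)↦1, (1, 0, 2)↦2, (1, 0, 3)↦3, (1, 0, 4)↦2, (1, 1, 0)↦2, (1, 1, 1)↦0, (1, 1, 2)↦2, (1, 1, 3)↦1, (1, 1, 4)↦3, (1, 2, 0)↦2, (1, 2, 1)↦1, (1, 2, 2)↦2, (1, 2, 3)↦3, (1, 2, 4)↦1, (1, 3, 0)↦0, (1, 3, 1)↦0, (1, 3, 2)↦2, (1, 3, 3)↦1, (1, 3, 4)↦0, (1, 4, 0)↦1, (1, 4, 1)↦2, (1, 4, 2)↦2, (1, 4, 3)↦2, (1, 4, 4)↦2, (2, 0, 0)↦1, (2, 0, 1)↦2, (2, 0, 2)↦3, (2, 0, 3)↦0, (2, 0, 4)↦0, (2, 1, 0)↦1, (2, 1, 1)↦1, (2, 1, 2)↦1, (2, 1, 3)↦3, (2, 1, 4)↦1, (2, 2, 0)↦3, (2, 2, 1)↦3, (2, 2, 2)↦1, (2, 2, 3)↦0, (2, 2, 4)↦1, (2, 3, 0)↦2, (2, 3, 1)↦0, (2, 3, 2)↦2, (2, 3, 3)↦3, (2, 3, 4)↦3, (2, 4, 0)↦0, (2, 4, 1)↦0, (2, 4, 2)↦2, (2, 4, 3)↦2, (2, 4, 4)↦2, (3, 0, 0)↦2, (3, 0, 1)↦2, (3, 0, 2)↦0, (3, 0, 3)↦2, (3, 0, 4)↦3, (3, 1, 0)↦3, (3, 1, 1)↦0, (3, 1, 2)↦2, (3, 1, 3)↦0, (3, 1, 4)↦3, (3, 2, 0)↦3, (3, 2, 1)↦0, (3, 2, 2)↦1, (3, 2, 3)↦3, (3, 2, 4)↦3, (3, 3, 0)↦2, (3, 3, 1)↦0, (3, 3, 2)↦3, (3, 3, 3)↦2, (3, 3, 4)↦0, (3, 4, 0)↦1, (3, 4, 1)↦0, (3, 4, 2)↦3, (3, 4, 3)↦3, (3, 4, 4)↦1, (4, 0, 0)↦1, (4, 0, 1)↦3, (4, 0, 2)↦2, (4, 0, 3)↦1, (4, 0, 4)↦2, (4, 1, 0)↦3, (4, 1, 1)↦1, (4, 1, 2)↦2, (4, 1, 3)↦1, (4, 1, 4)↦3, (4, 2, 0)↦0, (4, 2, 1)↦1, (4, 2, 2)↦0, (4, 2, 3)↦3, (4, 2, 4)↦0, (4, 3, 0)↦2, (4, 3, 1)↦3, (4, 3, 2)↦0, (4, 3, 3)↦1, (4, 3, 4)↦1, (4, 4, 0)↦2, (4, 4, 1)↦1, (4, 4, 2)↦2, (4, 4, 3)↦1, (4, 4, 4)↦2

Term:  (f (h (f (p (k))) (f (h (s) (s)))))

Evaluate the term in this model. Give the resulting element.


  k = 1
  (p (k)) = p(1,) = 1
  (f (p (k))) = f(1,) = 2
  s = 1
  s = 1
  (h (s) (s)) = h(1, 1) = 4
  (f (h (s) (s))) = f(4,) = 0
  (h (f (p (k))) (f (h (s) (s)))) = h(2, 0) = 0
  (f (h (f (p (k))) (f (h (s) (s))))) = f(0,) = 2

value = 2


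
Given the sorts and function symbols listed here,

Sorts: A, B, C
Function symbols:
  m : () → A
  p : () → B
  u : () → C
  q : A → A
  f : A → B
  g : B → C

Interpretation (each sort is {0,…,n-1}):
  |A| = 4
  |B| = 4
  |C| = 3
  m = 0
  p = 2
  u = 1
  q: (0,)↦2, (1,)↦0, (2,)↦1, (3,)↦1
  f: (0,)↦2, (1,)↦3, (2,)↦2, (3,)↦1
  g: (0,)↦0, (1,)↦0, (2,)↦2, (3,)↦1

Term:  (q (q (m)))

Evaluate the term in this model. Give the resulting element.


  m = 0
  (q (m)) = q(0,) = 2
  (q (q (m))) = q(2,) = 1

value = 1


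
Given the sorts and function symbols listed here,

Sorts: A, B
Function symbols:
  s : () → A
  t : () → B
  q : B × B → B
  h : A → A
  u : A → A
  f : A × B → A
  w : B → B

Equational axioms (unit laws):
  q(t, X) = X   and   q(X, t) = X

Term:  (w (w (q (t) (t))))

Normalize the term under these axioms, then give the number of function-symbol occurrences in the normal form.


size = 3

1. (w (w (q (t) (t))))  →  (w (w (t)))
normal form: (w (w (t)))


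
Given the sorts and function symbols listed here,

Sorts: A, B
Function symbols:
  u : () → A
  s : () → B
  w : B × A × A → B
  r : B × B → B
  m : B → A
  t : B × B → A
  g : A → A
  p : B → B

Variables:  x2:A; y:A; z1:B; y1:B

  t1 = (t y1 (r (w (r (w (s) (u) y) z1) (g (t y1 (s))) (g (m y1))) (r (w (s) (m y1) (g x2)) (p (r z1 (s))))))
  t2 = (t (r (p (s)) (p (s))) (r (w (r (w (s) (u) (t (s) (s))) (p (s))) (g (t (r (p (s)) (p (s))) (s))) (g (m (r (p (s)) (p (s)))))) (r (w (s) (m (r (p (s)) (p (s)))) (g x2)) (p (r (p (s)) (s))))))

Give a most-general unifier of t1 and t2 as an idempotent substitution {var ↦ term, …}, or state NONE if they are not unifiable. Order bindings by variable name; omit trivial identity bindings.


{y ↦ (t (s) (s)), y1 ↦ (r (p (s)) (p (s))), z1 ↦ (p (s))}


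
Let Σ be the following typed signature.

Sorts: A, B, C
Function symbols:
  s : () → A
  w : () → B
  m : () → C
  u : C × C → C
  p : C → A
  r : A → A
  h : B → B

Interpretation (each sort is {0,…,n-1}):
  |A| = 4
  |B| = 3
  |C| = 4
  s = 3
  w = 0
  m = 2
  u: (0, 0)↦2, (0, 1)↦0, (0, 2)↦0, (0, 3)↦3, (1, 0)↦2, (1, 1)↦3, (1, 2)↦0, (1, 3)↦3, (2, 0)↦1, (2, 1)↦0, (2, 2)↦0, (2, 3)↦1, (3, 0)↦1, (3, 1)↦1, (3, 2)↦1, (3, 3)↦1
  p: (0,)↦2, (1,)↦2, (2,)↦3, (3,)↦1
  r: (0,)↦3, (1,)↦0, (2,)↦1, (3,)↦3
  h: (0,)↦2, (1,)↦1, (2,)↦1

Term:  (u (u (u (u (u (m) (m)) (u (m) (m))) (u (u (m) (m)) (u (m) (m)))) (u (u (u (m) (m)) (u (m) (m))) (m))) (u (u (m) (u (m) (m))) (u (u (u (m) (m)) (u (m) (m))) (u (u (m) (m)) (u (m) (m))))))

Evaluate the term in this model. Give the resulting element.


  m = 2
  m = 2
  (u (m) (m)) = u(2, 2) = 0
  m = 2
  m = 2
  (u (m) (m)) = u(2, 2) = 0
  (u (u (m) (m)) (u (m) (m))) = u(0, 0) = 2
  m = 2
  m = 2
  (u (m) (m)) = u(2, 2) = 0
  m = 2
  m = 2
  (u (m) (m)) = u(2, 2) = 0
  (u (u (m) (m)) (u (m) (m))) = u(0, 0) = 2
  (u (u (u (m) (m)) (u (m) (m))) (u (u (m) (m)) (u (m) (m)))) = u(2, 2) = 0
  m = 2
  m = 2
  (u (m) (m)) = u(2, 2) = 0
  m = 2
  m = 2
  (u (m) (m)) = u(2, 2) = 0
  (u (u (m) (m)) (u (m) (m))) = u(0, 0) = 2
  m = 2
  (u (u (u (m) (m)) (u (m) (m))) (m)) = u(2, 2) = 0
  (u (u (u (u (m) (m)) (u (m) (m))) (u (u (m) (m)) (u (m) (m)))) (u (u (u (m) (m)) (u (m) (m))) (m))) = u(0, 0) = 2
  m = 2
  m = 2
  m = 2
  (u (m) (m)) = u(2, 2) = 0
  (u (m) (u (m) (m))) = u(2, 0) = 1
  m = 2
  m = 2
  (u (m) (m)) = u(2, 2) = 0
  m = 2
  m = 2
  (u (m) (m)) = u(2, 2) = 0
  (u (u (m) (m)) (u (m) (m))) = u(0, 0) = 2
  m = 2
  m = 2
  (u (m) (m)) = u(2, 2) = 0
  m = 2
  m = 2
  (u (m) (m)) = u(2, 2) = 0
  (u (u (m) (m)) (u (m) (m))) = u(0, 0) = 2
  (u (u (u (m) (m)) (u (m) (m))) (u (u (m) (m)) (u (m) (m)))) = u(2, 2) = 0
  (u (u (m) (u (m) (m))) (u (u (u (m) (m)) (u (m) (m))) (u (u (m) (m)) (u (m) (m))))) = u(1, 0) = 2
  (u (u (u (u (u (m) (m)) (u (m) (m))) (u (u (m) (m)) (u (m) (m)))) (u (u (u (m) (m)) (u (m) (m))) (m))) (u (u (m) (u (m) (m))) (u (u (u (m) (m)) (u (m) (m))) (u (u (m) (m)) (u (m) (m)))))) = u(2, 2) = 0

value = 0


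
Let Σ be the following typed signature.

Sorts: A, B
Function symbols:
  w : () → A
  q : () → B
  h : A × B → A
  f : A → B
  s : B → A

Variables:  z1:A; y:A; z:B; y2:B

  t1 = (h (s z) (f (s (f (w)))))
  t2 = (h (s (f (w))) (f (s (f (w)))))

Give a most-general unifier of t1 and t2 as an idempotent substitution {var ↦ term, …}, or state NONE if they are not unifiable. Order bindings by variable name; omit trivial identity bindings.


{z ↦ (f (w))}


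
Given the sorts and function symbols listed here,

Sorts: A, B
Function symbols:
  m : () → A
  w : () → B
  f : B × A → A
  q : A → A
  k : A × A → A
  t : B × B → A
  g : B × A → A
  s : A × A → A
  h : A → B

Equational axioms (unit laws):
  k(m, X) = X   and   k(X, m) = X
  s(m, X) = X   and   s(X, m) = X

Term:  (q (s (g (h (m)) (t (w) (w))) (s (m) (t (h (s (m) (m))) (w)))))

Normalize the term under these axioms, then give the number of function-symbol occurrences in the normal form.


size = 12

1. (q (s (g (h (m)) (t (w) (w))) (s (m) (t (h (s (m) (m))) (w)))))  →  (q (s (g (h (m)) (t (w) (w))) (t (h (s (m) (m))) (w))))
2. (q (s (g (h (m)) (t (w) (w))) (t (h (s (m) (m))) (w))))  →  (q (s (g (h (m)) (t (w) (w))) (t (h (m)) (w))))
normal form: (q (s (g (h (m)) (t (w) (w))) (t (h (m)) (w))))


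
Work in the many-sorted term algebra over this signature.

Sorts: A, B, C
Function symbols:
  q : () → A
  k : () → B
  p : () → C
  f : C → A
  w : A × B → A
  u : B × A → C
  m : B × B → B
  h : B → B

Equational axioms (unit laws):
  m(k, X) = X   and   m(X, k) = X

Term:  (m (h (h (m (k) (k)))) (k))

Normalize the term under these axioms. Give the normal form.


1. (m (h (h (m (k) (k)))) (k))  →  (h (h (m (k) (k))))
2. (h (h (m (k) (k))))  →  (h (h (k)))

normal form = (h (h (k)))


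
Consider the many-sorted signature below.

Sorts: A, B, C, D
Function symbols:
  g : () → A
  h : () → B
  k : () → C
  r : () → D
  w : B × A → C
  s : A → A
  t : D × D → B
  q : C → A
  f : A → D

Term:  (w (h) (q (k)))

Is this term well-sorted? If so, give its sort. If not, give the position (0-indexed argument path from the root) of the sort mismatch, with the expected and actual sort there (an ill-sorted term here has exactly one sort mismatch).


  (h) : B
    (k) : C
  (q (k)) : A
(w (h) (q (k))) : C

well-sorted; sort = C


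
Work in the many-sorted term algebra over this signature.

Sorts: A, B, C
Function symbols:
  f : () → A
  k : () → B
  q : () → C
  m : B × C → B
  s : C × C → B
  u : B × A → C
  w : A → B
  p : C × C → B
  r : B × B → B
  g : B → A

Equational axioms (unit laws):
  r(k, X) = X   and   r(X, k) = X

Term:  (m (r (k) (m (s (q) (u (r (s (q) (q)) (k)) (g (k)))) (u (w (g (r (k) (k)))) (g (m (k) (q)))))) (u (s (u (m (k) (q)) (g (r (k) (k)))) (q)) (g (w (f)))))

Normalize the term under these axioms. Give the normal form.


normal form = (m (m (s (q) (u (s (q) (q)) (g (k)))) (u (w (g (k))) (g (m (k) (q))))) (u (s (u (m (k) (q)) (g (k))) (q)) (g (w (f)))))

1. (m (r (k) (m (s (q) (u (r (s (q) (q)) (k)) (g (k)))) (u (w (g (r (k) (k)))) (g (m (k) (q)))))) (u (s (u (m (k) (q)) (g (r (k) (k)))) (q)) (g (w (f)))))  →  (m (m (s (q) (u (r (s (q) (q)) (k)) (g (k)))) (u (w (g (r (k) (k)))) (g (m (k) (q))))) (u (s (u (m (k) (q)) (g (r (k) (k)))) (q)) (g (w (f)))))
2. (m (m (s (q) (u (r (s (q) (q)) (k)) (g (k)))) (u (w (g (r (k) (k)))) (g (m (k) (q))))) (u (s (u (m (k) (q)) (g (r (k) (k)))) (q)) (g (w (f)))))  →  (m (m (s (q) (u (s (q) (q)) (g (k)))) (u (w (g (r (k) (k)))) (g (m (k) (q))))) (u (s (u (m (k) (q)) (g (r (k) (k)))) (q)) (g (w (f)))))
3. (m (m (s (q) (u (s (q) (q)) (g (k)))) (u (w (g (r (k) (k)))) (g (m (k) (q))))) (u (s (u (m (k) (q)) (g (r (k) (k)))) (q)) (g (w (f)))))  →  (m (m (s (q) (u (s (q) (q)) (g (k)))) (u (w (g (k))) (g (m (k) (q))))) (u (s (u (m (k) (q)) (g (r (k) (k)))) (q)) (g (w (f)))))
4. (m (m (s (q) (u (s (q) (q)) (g (k)))) (u (w (g (k))) (g (m (k) (q))))) (u (s (u (m (k) (q)) (g (r (k) (k)))) (q)) (g (w (f)))))  →  (m (m (s (q) (u (s (q) (q)) (g (k)))) (u (w (g (k))) (g (m (k) (q))))) (u (s (u (m (k) (q)) (g (k))) (q)) (g (w (f)))))


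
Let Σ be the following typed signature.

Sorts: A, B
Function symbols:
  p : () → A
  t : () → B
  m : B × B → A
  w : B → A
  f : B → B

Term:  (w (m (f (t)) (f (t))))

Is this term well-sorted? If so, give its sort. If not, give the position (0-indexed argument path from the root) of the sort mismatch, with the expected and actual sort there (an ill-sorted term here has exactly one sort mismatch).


      (t) : B
    (f (t)) : B
      (t) : B
    (f (t)) : B
  (m (f (t)) (f (t))) : A
(w (m (f (t)) (f (t)))) : ✗ arg 0 at [0] has sort A, expected B

ill-sorted at position [0]: expected B, got A


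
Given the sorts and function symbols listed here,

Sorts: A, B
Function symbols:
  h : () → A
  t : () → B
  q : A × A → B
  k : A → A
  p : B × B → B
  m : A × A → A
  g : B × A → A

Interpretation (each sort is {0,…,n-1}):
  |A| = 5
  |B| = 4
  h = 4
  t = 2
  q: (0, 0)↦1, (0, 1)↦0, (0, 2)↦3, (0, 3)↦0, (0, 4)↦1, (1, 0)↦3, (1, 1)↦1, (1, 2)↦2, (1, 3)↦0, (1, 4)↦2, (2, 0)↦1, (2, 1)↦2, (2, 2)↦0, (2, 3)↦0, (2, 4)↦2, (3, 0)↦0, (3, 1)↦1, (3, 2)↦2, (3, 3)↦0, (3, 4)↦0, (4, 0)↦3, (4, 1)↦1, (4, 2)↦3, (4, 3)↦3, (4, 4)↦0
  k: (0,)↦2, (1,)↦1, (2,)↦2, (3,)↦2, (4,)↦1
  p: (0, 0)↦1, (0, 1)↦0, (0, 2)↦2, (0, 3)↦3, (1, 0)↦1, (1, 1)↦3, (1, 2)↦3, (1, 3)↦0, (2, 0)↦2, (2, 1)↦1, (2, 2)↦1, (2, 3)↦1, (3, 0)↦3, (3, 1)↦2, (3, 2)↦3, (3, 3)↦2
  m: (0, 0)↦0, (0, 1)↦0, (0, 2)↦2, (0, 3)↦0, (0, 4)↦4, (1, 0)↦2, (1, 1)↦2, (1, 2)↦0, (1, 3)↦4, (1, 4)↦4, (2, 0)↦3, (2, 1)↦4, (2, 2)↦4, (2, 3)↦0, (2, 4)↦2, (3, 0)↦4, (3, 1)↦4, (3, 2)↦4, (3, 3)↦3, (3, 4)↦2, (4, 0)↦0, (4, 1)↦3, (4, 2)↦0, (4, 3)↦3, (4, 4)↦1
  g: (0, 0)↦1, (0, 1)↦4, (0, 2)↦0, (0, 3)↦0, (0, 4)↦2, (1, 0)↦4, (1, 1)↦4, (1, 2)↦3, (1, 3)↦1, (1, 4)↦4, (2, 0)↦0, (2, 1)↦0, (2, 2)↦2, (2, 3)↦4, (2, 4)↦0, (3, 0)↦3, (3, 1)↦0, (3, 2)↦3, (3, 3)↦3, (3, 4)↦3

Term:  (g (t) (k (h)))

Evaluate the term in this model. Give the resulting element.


  t = 2
  h = 4
  (k (h)) = k(4,) = 1
  (g (t) (k (h))) = g(2, 1) = 0

value = 0


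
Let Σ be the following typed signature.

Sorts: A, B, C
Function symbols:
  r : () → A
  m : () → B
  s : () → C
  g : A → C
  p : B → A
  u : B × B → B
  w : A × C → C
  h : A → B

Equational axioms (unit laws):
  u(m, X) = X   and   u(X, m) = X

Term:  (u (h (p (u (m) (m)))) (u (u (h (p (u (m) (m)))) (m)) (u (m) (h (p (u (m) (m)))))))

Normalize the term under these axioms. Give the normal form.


1. (u (h (p (u (m) (m)))) (u (u (h (p (u (m) (m)))) (m)) (u (m) (h (p (u (m) (m)))))))  →  (u (h (p (m))) (u (u (h (p (u (m) (m)))) (m)) (u (m) (h (p (u (m) (m)))))))
2. (u (h (p (m))) (u (u (h (p (u (m) (m)))) (m)) (u (m) (h (p (u (m) (m)))))))  →  (u (h (p (m))) (u (h (p (u (m) (m)))) (u (m) (h (p (u (m) (m)))))))
3. (u (h (p (m))) (u (h (p (u (m) (m)))) (u (m) (h (p (u (m) (m)))))))  →  (u (h (p (m))) (u (h (p (m))) (u (m) (h (p (u (m) (m)))))))
4. (u (h (p (m))) (u (h (p (m))) (u (m) (h (p (u (m) (m)))))))  →  (u (h (p (m))) (u (h (p (m))) (h (p (u (m) (m))))))
5. (u (h (p (m))) (u (h (p (m))) (h (p (u (m) (m))))))  →  (u (h (p (m))) (u (h (p (m))) (h (p (m)))))

normal form = (u (h (p (m))) (u (h (p (m))) (h (p (m)))))


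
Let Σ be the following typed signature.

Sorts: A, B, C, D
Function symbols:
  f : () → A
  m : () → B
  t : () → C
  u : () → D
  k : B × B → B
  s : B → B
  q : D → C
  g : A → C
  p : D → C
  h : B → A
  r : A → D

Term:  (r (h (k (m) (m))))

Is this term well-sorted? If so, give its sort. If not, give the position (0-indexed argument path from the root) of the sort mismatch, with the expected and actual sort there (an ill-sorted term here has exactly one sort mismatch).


well-sorted; sort = D

      (m) : B
      (m) : B
    (k (m) (m)) : B
  (h (k (m) (m))) : A
(r (h (k (m) (m)))) : D


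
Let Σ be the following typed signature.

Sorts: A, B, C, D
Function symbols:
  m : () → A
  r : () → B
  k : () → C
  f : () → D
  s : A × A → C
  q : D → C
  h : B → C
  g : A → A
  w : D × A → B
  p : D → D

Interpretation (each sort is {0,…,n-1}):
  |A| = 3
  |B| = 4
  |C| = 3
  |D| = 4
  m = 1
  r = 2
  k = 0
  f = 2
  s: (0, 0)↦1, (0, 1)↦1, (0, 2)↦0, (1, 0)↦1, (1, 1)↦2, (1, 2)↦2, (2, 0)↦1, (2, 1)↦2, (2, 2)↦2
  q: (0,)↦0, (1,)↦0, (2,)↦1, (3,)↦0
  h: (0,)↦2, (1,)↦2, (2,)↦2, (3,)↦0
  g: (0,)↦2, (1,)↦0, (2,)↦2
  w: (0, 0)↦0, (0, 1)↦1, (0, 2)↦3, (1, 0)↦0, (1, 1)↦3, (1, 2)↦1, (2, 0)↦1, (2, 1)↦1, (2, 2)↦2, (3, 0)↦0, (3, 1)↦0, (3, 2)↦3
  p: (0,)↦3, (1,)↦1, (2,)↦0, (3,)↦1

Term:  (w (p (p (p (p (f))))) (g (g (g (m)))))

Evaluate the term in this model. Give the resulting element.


value = 1

  f = 2
  (p (f)) = p(2,) = 0
  (p (p (f))) = p(0,) = 3
  (p (p (p (f)))) = p(3,) = 1
  (p (p (p (p (f))))) = p(1,) = 1
  m = 1
  (g (m)) = g(1,) = 0
  (g (g (m))) = g(0,) = 2
  (g (g (g (m)))) = g(2,) = 2
  (w (p (p (p (p (f))))) (g (g (g (m))))) = w(1, 2) = 1


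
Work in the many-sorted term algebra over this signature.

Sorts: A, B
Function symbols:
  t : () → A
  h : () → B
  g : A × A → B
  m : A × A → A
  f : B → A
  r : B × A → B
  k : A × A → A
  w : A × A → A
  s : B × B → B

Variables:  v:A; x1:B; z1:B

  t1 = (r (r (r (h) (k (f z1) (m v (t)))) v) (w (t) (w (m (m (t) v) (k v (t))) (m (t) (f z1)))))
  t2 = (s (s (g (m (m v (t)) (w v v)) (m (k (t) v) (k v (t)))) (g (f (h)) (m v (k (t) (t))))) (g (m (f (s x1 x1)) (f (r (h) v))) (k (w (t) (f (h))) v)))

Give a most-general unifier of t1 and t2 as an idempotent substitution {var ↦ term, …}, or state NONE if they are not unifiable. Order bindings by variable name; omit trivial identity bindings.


head clash or occurs-check failure — not unifiable

NONE (not unifiable)
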